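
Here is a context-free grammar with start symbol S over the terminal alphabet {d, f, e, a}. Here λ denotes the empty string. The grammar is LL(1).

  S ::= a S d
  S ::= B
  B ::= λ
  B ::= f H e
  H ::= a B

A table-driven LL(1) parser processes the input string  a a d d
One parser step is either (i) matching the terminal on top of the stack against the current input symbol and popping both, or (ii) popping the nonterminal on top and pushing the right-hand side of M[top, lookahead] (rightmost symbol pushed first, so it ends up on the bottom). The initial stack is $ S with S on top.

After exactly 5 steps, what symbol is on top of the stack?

B

step 1: stack=$ S  input=a a d d $  — expand S ::= a S d
step 2: stack=$ d S a  input=a a d d $  — match a
step 3: stack=$ d S  input=a d d $  — expand S ::= a S d
step 4: stack=$ d d S a  input=a d d $  — match a
step 5: stack=$ d d S  input=d d $  — expand S ::= B
Stack after step 5: $ d d B (top = B).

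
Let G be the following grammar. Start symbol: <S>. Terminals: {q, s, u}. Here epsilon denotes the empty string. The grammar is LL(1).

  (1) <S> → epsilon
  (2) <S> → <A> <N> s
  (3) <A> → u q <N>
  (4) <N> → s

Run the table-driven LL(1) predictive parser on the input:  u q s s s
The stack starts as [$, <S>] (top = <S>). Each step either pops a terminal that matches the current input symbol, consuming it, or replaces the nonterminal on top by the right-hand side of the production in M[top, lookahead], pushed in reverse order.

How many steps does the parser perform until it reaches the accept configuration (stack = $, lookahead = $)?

9

     Stack            Input        Action
  1  $ <S>            u q s s s $  expand <S> → <A> <N> s
  2  $ s <N> <A>      u q s s s $  expand <A> → u q <N>
  3  $ s <N> <N> q u  u q s s s $  match u
  4  $ s <N> <N> q    q s s s $    match q
  5  $ s <N> <N>      s s s $      expand <N> → s
  6  $ s <N> s        s s s $      match s
  7  $ s <N>          s s $        expand <N> → s
  8  $ s s            s s $        match s
  9  $ s              s $          match s
Accept reached after 9 steps.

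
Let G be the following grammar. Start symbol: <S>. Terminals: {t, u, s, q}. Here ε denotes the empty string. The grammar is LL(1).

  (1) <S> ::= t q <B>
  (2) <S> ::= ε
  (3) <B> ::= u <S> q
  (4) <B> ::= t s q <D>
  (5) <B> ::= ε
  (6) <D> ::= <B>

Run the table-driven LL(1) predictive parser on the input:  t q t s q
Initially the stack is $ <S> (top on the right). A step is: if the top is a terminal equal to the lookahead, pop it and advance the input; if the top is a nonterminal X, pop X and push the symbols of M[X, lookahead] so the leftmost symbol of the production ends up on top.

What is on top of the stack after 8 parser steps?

     Stack        Input        Action
  1  $ <S>        t q t s q $  expand <S> ::= t q <B>
  2  $ <B> q t    t q t s q $  match t
  3  $ <B> q      q t s q $    match q
  4  $ <B>        t s q $      expand <B> ::= t s q <D>
  5  $ <D> q s t  t s q $      match t
  6  $ <D> q s    s q $        match s
  7  $ <D> q      q $          match q
  8  $ <D>        $            expand <D> ::= <B>
Stack after step 8: $ <B> (top = <B>).

<B>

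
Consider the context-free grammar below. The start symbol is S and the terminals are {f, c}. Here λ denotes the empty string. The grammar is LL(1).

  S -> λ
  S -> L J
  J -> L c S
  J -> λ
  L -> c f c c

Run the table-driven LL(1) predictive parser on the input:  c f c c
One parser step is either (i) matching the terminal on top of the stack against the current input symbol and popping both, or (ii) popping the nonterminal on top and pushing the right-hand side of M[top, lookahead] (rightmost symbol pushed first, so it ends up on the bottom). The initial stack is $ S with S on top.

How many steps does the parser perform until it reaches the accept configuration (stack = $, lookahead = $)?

step 1: stack=$ S  input=c f c c $  — expand S -> L J
step 2: stack=$ J L  input=c f c c $  — expand L -> c f c c
step 3: stack=$ J c c f c  input=c f c c $  — match c
step 4: stack=$ J c c f  input=f c c $  — match f
step 5: stack=$ J c c  input=c c $  — match c
step 6: stack=$ J c  input=c $  — match c
step 7: stack=$ J  input=$  — expand J -> λ
Accept reached after 7 steps.

7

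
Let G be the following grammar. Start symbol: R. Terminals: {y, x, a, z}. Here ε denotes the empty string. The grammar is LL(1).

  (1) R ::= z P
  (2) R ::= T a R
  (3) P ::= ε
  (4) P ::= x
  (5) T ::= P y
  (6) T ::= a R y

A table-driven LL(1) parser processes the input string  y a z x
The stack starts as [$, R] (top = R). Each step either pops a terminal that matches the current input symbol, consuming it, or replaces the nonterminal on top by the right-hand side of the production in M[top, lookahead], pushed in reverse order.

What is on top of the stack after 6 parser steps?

z

     Stack      Input      Action
  1  $ R        y a z x $  expand R ::= T a R
  2  $ R a T    y a z x $  expand T ::= P y
  3  $ R a y P  y a z x $  expand P ::= ε
  4  $ R a y    y a z x $  match y
  5  $ R a      a z x $    match a
  6  $ R        z x $      expand R ::= z P
Stack after step 6: $ P z (top = z).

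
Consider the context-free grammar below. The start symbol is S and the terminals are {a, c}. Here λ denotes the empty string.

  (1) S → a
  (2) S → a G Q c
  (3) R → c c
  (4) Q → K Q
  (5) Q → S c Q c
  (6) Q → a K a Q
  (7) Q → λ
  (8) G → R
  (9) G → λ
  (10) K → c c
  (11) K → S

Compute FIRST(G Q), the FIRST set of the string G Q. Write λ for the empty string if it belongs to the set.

FIRST(S): from S→a we get {a}; from S→a G Q c we get {a}. So FIRST(S) = {a}.
FIRST(R): from R→c c we get {c}. So FIRST(R) = {c}.
FIRST(G): from G→R we get {c}; from G→λ we get {λ}. So FIRST(G) = {λ, c}.
FIRST(K): from K→c c we get {c}; from K→S we get {a}. So FIRST(K) = {a, c}.
FIRST(Q): from Q→K Q we get {a, c}; from Q→S c Q c we get {a}; from Q→a K a Q we get {a}; from Q→λ we get {λ}. So FIRST(Q) = {λ, a, c}.
FIRST(G Q): take FIRST of each symbol in turn, carrying on past any symbol whose FIRST contains λ; result {λ, a, c}.

{λ, a, c}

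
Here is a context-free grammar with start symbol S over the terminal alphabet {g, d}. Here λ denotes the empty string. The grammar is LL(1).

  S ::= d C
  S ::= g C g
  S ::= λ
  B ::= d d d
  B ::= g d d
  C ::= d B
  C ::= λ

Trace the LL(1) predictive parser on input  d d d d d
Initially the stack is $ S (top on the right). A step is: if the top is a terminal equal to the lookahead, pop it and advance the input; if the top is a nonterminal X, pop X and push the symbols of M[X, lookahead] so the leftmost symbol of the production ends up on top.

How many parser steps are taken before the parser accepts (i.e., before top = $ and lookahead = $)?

step 1: stack=$ S  input=d d d d d $  — expand S ::= d C
step 2: stack=$ C d  input=d d d d d $  — match d
step 3: stack=$ C  input=d d d d $  — expand C ::= d B
step 4: stack=$ B d  input=d d d d $  — match d
step 5: stack=$ B  input=d d d $  — expand B ::= d d d
step 6: stack=$ d d d  input=d d d $  — match d
step 7: stack=$ d d  input=d d $  — match d
step 8: stack=$ d  input=d $  — match d
Accept reached after 8 steps.

8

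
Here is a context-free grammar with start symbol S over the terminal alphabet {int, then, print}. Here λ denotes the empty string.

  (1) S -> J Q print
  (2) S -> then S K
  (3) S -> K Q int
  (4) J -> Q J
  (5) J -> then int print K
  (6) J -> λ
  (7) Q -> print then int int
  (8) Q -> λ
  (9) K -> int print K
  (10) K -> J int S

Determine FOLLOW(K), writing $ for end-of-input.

FIRST(Q) = {λ, print}
FIRST(J) = {λ, print, then}  (via Q J)
FIRST(K) = {int, print, then}  (via J int S)
FIRST(S) = {int, print, then}  (via J Q print, K Q int)
FOLLOW(S) includes $ since S is the start symbol.
FOLLOW(J): in S->J Q print, J is followed by Q print with FIRST {print}; in J->Q J, the suffix after J is empty (adds nothing new); in K->J int S, J is followed by int S with FIRST {int}. Thus FOLLOW(J) = {int, print}.
FOLLOW(Q): in S->J Q print, Q is followed by print with FIRST {print}; in S->K Q int, Q is followed by int with FIRST {int}; in J->Q J, Q is followed by J with FIRST {λ, print, then}; in J->Q J, the suffix after Q is nullable, so FOLLOW(Q) ⊇ FOLLOW(J) = {int, print}. Thus FOLLOW(Q) = {int, print, then}.
FOLLOW(S): in S->then S K, S is followed by K with FIRST {int, print, then}; in K->J int S, the suffix after S is empty, so FOLLOW(S) ⊇ FOLLOW(K) = {$, int, print, then}. Thus FOLLOW(S) = {$, int, print, then}.
FOLLOW(K): in S->then S K, the suffix after K is empty, so FOLLOW(K) ⊇ FOLLOW(S) = {$, int, print, then}; in S->K Q int, K is followed by Q int with FIRST {int, print}; in J->then int print K, the suffix after K is empty, so FOLLOW(K) ⊇ FOLLOW(J) = {int, print}; in K->int print K, the suffix after K is empty (adds nothing new). Thus FOLLOW(K) = {$, int, print, then}.

{$, int, print, then}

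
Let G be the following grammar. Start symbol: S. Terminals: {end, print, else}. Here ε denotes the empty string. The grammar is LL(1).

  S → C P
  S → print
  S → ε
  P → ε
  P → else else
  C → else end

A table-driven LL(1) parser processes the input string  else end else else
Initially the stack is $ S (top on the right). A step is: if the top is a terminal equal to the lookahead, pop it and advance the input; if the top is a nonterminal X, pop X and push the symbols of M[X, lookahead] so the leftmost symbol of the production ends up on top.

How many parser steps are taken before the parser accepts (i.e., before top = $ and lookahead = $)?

step 1: stack=$ S  input=else end else else $  — expand S → C P
step 2: stack=$ P C  input=else end else else $  — expand C → else end
step 3: stack=$ P end else  input=else end else else $  — match else
step 4: stack=$ P end  input=end else else $  — match end
step 5: stack=$ P  input=else else $  — expand P → else else
step 6: stack=$ else else  input=else else $  — match else
step 7: stack=$ else  input=else $  — match else
Accept reached after 7 steps.

7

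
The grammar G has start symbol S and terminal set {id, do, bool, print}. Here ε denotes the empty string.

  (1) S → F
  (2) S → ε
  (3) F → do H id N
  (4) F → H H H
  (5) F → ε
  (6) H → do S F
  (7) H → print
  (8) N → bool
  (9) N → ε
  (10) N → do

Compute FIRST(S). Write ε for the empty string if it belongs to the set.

FIRST(H) = {do, print}
FIRST(N) = {ε, bool, do}
FIRST(F) = {ε, do, print}  (via H H H)
FIRST(S) = {ε, do, print}  (via F)

{ε, do, print}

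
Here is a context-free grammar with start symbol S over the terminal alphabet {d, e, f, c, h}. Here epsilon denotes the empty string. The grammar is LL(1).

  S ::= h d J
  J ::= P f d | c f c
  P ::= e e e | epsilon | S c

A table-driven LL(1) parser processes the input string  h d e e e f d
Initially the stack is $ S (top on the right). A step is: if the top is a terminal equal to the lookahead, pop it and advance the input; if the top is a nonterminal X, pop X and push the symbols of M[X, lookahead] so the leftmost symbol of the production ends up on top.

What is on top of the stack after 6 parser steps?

e

step 1: stack=$ S  input=h d e e e f d $  — expand S ::= h d J
step 2: stack=$ J d h  input=h d e e e f d $  — match h
step 3: stack=$ J d  input=d e e e f d $  — match d
step 4: stack=$ J  input=e e e f d $  — expand J ::= P f d
step 5: stack=$ d f P  input=e e e f d $  — expand P ::= e e e
step 6: stack=$ d f e e e  input=e e e f d $  — match e
Stack after step 6: $ d f e e (top = e).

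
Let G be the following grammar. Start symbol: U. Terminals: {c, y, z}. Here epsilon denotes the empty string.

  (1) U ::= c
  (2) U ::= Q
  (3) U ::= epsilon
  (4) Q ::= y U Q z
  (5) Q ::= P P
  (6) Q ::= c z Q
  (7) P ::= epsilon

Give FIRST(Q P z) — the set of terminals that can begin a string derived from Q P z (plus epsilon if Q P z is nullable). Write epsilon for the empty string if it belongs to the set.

{c, y, z}

FIRST(P) = {epsilon}
FIRST(Q) = {epsilon, c, y}  (via P P)
FIRST(U) = {epsilon, c, y}  (via Q)
FIRST(Q P z): take FIRST of each symbol in turn, carrying on past any symbol whose FIRST contains epsilon; result {c, y, z}.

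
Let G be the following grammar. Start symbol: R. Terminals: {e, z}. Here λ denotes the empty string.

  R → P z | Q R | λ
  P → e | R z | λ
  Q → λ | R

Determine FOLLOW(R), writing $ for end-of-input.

FIRST(R) = {λ, e, z}  (via P z, Q R)
FIRST(P) = {λ, e, z}  (via R z)
FIRST(Q) = {λ, e, z}  (via R)
FOLLOW(R) includes $ since R is the start symbol.
FOLLOW(P): in R→P z, P is followed by z with FIRST {z}. Thus FOLLOW(P) = {z}.
FOLLOW(R): in R→Q R, the suffix after R is empty (adds nothing new); in P→R z, R is followed by z with FIRST {z}; in Q→R, the suffix after R is empty, so FOLLOW(R) ⊇ FOLLOW(Q) = {$, e, z}. Thus FOLLOW(R) = {$, e, z}.
FOLLOW(Q): in R→Q R, Q is followed by R with FIRST {λ, e, z}; in R→Q R, the suffix after Q is nullable, so FOLLOW(Q) ⊇ FOLLOW(R) = {$, e, z}. Thus FOLLOW(Q) = {$, e, z}.

{$, e, z}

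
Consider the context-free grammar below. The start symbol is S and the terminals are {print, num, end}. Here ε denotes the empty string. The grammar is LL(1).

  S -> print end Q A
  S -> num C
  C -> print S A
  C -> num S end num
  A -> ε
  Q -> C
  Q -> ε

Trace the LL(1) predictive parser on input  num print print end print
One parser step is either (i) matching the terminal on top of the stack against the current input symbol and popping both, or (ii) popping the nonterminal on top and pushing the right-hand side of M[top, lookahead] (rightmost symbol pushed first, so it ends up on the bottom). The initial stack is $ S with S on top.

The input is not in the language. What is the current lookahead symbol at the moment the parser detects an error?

$

step 1: stack=$ S  input=num print print end print $  — expand S -> num C
step 2: stack=$ C num  input=num print print end print $  — match num
step 3: stack=$ C  input=print print end print $  — expand C -> print S A
step 4: stack=$ A S print  input=print print end print $  — match print
step 5: stack=$ A S  input=print end print $  — expand S -> print end Q A
step 6: stack=$ A A Q end print  input=print end print $  — match print
step 7: stack=$ A A Q end  input=end print $  — match end
step 8: stack=$ A A Q  input=print $  — expand Q -> C
step 9: stack=$ A A C  input=print $  — expand C -> print S A
step 10: stack=$ A A A S print  input=print $  — match print
step 11: stack=$ A A A S  input=$  — error: M[S, $] is empty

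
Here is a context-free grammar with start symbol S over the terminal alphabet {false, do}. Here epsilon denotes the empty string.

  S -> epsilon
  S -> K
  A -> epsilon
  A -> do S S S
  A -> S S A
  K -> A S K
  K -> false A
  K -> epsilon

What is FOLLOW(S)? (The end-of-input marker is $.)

{$, do, false}

FIRST(S) = {epsilon, do, false}  (via K)
FIRST(A) = {epsilon, do, false}  (via S S A)
FIRST(K) = {epsilon, do, false}  (via A S K)
FOLLOW(S) includes $ since S is the start symbol.
FOLLOW(S): in A->do S S S (occurrence 1), S is followed by S S with FIRST {epsilon, do, false}; in A->do S S S (occurrence 1), the suffix after S is nullable, so FOLLOW(S) ⊇ FOLLOW(A) = {$, do, false}; in A->do S S S (occurrence 2), S is followed by S with FIRST {epsilon, do, false}; in A->do S S S (occurrence 2), the suffix after S is nullable, so FOLLOW(S) ⊇ FOLLOW(A) = {$, do, false}; in A->do S S S (occurrence 3), the suffix after S is empty, so FOLLOW(S) ⊇ FOLLOW(A) = {$, do, false}; in A->S S A (occurrence 1), S is followed by S A with FIRST {epsilon, do, false}; in A->S S A (occurrence 1), the suffix after S is nullable, so FOLLOW(S) ⊇ FOLLOW(A) = {$, do, false}; in A->S S A (occurrence 2), S is followed by A with FIRST {epsilon, do, false}; in A->S S A (occurrence 2), the suffix after S is nullable, so FOLLOW(S) ⊇ FOLLOW(A) = {$, do, false}; in K->A S K, S is followed by K with FIRST {epsilon, do, false}; in K->A S K, the suffix after S is nullable, so FOLLOW(S) ⊇ FOLLOW(K) = {$, do, false}. Thus FOLLOW(S) = {$, do, false}.
FOLLOW(K): in S->K, the suffix after K is empty, so FOLLOW(K) ⊇ FOLLOW(S) = {$, do, false}; in K->A S K, the suffix after K is empty (adds nothing new). Thus FOLLOW(K) = {$, do, false}.
FOLLOW(A): in A->S S A, the suffix after A is empty (adds nothing new); in K->A S K, A is followed by S K with FIRST {epsilon, do, false}; in K->A S K, the suffix after A is nullable, so FOLLOW(A) ⊇ FOLLOW(K) = {$, do, false}; in K->false A, the suffix after A is empty, so FOLLOW(A) ⊇ FOLLOW(K) = {$, do, false}. Thus FOLLOW(A) = {$, do, false}.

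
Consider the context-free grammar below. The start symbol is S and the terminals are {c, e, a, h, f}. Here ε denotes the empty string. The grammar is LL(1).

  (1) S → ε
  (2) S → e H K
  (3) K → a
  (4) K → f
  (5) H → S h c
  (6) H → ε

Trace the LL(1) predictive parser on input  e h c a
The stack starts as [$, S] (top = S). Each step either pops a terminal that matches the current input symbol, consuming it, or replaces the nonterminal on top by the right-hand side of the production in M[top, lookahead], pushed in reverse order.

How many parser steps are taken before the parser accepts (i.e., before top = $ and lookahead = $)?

8

     Stack      Input      Action
  1  $ S        e h c a $  expand S → e H K
  2  $ K H e    e h c a $  match e
  3  $ K H      h c a $    expand H → S h c
  4  $ K c h S  h c a $    expand S → ε
  5  $ K c h    h c a $    match h
  6  $ K c      c a $      match c
  7  $ K        a $        expand K → a
  8  $ a        a $        match a
Accept reached after 8 steps.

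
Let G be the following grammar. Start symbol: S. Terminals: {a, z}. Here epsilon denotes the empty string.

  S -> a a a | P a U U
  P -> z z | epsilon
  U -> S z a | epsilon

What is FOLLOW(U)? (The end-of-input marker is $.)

FIRST(P): from P->z z we get {z}; from P->epsilon we get {epsilon}. So FIRST(P) = {epsilon, z}.
FIRST(S): from S->a a a we get {a}; from S->P a U U we get {a, z}. So FIRST(S) = {a, z}.
FIRST(U): from U->S z a we get {a, z}; from U->epsilon we get {epsilon}. So FIRST(U) = {epsilon, a, z}.
FOLLOW(S) includes $ since S is the start symbol.
FOLLOW(S): in U->S z a, S is followed by z a with FIRST {z}. Thus FOLLOW(S) = {$, z}.
FOLLOW(P): in S->P a U U, P is followed by a U U with FIRST {a}. Thus FOLLOW(P) = {a}.
FOLLOW(U): in S->P a U U (occurrence 1), U is followed by U with FIRST {epsilon, a, z}; in S->P a U U (occurrence 1), the suffix after U is nullable, so FOLLOW(U) ⊇ FOLLOW(S) = {$, z}; in S->P a U U (occurrence 2), the suffix after U is empty, so FOLLOW(U) ⊇ FOLLOW(S) = {$, z}. Thus FOLLOW(U) = {$, a, z}.

{$, a, z}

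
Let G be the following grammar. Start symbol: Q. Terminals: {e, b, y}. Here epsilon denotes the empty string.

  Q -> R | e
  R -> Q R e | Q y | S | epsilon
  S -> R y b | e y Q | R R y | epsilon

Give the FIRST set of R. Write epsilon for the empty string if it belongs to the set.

{epsilon, e, y}

FIRST(Q) = {epsilon, e, y}  (via R)
FIRST(R) = {epsilon, e, y}  (via Q R e, Q y, S)
FIRST(S) = {epsilon, e, y}  (via R y b, R R y)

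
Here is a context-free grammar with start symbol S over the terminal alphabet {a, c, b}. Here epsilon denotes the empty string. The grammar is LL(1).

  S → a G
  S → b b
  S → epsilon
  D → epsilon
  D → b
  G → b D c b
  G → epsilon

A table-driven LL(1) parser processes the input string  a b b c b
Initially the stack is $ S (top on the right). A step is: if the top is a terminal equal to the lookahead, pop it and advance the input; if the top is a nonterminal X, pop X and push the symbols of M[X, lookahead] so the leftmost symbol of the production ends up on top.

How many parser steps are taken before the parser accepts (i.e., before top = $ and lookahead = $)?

8

step 1: stack=$ S  input=a b b c b $  — expand S → a G
step 2: stack=$ G a  input=a b b c b $  — match a
step 3: stack=$ G  input=b b c b $  — expand G → b D c b
step 4: stack=$ b c D b  input=b b c b $  — match b
step 5: stack=$ b c D  input=b c b $  — expand D → b
step 6: stack=$ b c b  input=b c b $  — match b
step 7: stack=$ b c  input=c b $  — match c
step 8: stack=$ b  input=b $  — match b
Accept reached after 8 steps.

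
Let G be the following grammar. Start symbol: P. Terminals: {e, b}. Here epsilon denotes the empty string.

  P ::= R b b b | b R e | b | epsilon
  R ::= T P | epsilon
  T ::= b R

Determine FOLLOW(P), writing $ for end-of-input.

FIRST(T) = {b}
FIRST(R) = {epsilon, b}  (via T P)
FIRST(P) = {epsilon, b}  (via R b b b)
FOLLOW(P) includes $ since P is the start symbol.
FOLLOW(P): in R::=T P, the suffix after P is empty, so FOLLOW(P) ⊇ FOLLOW(R) = {b, e}. Thus FOLLOW(P) = {$, b, e}.
FOLLOW(R): in P::=R b b b, R is followed by b b b with FIRST {b}; in P::=b R e, R is followed by e with FIRST {e}; in T::=b R, the suffix after R is empty, so FOLLOW(R) ⊇ FOLLOW(T) = {b, e}. Thus FOLLOW(R) = {b, e}.
FOLLOW(T): in R::=T P, T is followed by P with FIRST {epsilon, b}; in R::=T P, the suffix after T is nullable, so FOLLOW(T) ⊇ FOLLOW(R) = {b, e}. Thus FOLLOW(T) = {b, e}.

{$, b, e}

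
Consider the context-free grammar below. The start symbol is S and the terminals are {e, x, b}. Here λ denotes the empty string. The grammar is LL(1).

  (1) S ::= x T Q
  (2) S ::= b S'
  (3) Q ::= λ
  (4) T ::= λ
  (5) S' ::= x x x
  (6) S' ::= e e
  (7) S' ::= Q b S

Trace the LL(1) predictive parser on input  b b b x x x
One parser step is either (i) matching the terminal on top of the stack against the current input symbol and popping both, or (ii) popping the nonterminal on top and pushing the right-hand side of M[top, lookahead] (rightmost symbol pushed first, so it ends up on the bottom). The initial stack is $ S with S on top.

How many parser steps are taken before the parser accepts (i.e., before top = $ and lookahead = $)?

11

step 1: stack=$ S  input=b b b x x x $  — expand S ::= b S'
step 2: stack=$ S' b  input=b b b x x x $  — match b
step 3: stack=$ S'  input=b b x x x $  — expand S' ::= Q b S
step 4: stack=$ S b Q  input=b b x x x $  — expand Q ::= λ
step 5: stack=$ S b  input=b b x x x $  — match b
step 6: stack=$ S  input=b x x x $  — expand S ::= b S'
step 7: stack=$ S' b  input=b x x x $  — match b
step 8: stack=$ S'  input=x x x $  — expand S' ::= x x x
step 9: stack=$ x x x  input=x x x $  — match x
step 10: stack=$ x x  input=x x $  — match x
step 11: stack=$ x  input=x $  — match x
Accept reached after 11 steps.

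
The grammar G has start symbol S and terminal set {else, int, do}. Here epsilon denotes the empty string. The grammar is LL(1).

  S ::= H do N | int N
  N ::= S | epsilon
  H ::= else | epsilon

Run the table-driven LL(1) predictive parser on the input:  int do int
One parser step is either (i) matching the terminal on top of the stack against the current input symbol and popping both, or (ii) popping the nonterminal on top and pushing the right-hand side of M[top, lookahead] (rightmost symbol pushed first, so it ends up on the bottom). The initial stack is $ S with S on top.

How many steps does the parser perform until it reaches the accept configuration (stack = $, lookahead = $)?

step 1: stack=$ S  input=int do int $  — expand S ::= int N
step 2: stack=$ N int  input=int do int $  — match int
step 3: stack=$ N  input=do int $  — expand N ::= S
step 4: stack=$ S  input=do int $  — expand S ::= H do N
step 5: stack=$ N do H  input=do int $  — expand H ::= epsilon
step 6: stack=$ N do  input=do int $  — match do
step 7: stack=$ N  input=int $  — expand N ::= S
step 8: stack=$ S  input=int $  — expand S ::= int N
step 9: stack=$ N int  input=int $  — match int
step 10: stack=$ N  input=$  — expand N ::= epsilon
Accept reached after 10 steps.

10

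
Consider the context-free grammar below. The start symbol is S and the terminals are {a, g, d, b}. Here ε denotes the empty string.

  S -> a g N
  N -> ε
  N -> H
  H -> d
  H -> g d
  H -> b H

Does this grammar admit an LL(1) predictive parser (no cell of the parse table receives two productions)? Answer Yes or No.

FIRST(S) = {a}
FIRST(N) = {ε, b, d, g}
FIRST(H) = {b, d, g}
FOLLOW(S) = {$}
FOLLOW(N) = {$}
FOLLOW(H) = {$}
Each cell of M receives at most one production.

Yes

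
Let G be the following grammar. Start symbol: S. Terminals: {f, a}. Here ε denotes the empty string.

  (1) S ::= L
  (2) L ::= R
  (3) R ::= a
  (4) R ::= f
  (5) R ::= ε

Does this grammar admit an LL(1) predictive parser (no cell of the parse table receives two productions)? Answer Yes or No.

FIRST(S) = {ε, a, f}
FIRST(L) = {ε, a, f}
FIRST(R) = {ε, a, f}
FOLLOW(S) = {$}
FOLLOW(L) = {$}
FOLLOW(R) = {$}
Each cell of M receives at most one production.

Yes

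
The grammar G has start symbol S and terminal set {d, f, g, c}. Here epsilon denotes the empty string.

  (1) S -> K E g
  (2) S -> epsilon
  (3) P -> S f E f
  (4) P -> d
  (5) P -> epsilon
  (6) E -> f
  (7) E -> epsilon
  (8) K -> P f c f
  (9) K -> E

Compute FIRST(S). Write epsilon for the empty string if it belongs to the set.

{epsilon, d, f, g}

FIRST(E) = {epsilon, f}
FIRST(S) = {epsilon, d, f, g}  (via K E g)
FIRST(P) = {epsilon, d, f, g}  (via S f E f)
FIRST(K) = {epsilon, d, f, g}  (via P f c f, E)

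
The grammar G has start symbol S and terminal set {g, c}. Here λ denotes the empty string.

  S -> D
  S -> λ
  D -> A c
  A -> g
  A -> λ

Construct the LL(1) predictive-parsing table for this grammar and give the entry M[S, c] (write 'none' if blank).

FIRST(A): from A->g we get {g}; from A->λ we get {λ}. So FIRST(A) = {λ, g}.
FIRST(D): from D->A c we get {c, g}. So FIRST(D) = {c, g}.
FIRST(S): from S->D we get {c, g}; from S->λ we get {λ}. So FIRST(S) = {λ, c, g}.
FOLLOW(S) includes $ since S is the start symbol.
FOLLOW(S): S appears on no right-hand side. Thus FOLLOW(S) = {$}.
For S -> D: FIRST(D) = {c, g}, so it goes in M[S, t] for t ∈ {c, g}.
For S -> λ: FIRST(λ) = {λ}, so it goes in M[S, t] for t ∈ {}; since λ ∈ FIRST, also for every t ∈ FOLLOW(S) = {$}.

S -> D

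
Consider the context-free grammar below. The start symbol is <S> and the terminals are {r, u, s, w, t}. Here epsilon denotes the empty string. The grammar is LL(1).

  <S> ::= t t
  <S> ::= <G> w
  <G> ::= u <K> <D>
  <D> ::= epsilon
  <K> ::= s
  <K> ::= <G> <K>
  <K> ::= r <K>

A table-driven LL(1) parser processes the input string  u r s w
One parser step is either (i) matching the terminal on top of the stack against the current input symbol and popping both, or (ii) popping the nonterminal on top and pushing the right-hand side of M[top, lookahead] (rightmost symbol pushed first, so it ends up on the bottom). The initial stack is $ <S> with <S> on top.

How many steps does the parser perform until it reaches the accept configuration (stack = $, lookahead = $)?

9

     Stack          Input      Action
  1  $ <S>          u r s w $  expand <S> ::= <G> w
  2  $ w <G>        u r s w $  expand <G> ::= u <K> <D>
  3  $ w <D> <K> u  u r s w $  match u
  4  $ w <D> <K>    r s w $    expand <K> ::= r <K>
  5  $ w <D> <K> r  r s w $    match r
  6  $ w <D> <K>    s w $      expand <K> ::= s
  7  $ w <D> s      s w $      match s
  8  $ w <D>        w $        expand <D> ::= epsilon
  9  $ w            w $        match w
Accept reached after 9 steps.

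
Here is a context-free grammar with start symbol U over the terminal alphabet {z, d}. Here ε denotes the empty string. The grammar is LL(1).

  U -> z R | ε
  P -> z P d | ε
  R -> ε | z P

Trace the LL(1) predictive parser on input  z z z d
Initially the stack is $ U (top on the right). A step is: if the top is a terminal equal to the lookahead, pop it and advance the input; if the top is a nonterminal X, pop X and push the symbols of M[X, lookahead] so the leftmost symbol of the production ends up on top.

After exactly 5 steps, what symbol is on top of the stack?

z

     Stack  Input      Action
  1  $ U    z z z d $  expand U -> z R
  2  $ R z  z z z d $  match z
  3  $ R    z z d $    expand R -> z P
  4  $ P z  z z d $    match z
  5  $ P    z d $      expand P -> z P d
Stack after step 5: $ d P z (top = z).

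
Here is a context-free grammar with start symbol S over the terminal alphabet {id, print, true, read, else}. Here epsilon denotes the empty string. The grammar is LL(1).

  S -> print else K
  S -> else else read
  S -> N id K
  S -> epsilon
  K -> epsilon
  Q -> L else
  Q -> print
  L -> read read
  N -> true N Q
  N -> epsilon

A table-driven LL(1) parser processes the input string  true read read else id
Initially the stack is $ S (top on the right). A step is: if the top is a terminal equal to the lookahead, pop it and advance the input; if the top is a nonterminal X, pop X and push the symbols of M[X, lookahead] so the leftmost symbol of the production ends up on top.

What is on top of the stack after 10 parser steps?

K

step 1: stack=$ S  input=true read read else id $  — expand S -> N id K
step 2: stack=$ K id N  input=true read read else id $  — expand N -> true N Q
step 3: stack=$ K id Q N true  input=true read read else id $  — match true
step 4: stack=$ K id Q N  input=read read else id $  — expand N -> epsilon
step 5: stack=$ K id Q  input=read read else id $  — expand Q -> L else
step 6: stack=$ K id else L  input=read read else id $  — expand L -> read read
step 7: stack=$ K id else read read  input=read read else id $  — match read
step 8: stack=$ K id else read  input=read else id $  — match read
step 9: stack=$ K id else  input=else id $  — match else
step 10: stack=$ K id  input=id $  — match id
Stack after step 10: $ K (top = K).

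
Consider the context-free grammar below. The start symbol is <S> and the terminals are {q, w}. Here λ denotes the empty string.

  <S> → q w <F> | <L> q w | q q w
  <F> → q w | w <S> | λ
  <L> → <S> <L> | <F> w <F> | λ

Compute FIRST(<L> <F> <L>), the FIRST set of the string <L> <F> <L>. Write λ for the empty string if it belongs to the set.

{λ, q, w}

FIRST(<F>): from <F>→q w we get {q}; from <F>→w <S> we get {w}; from <F>→λ we get {λ}. So FIRST(<F>) = {λ, q, w}.
FIRST(<S>): from <S>→q w <F> we get {q}; from <S>→<L> q w we get {q, w}; from <S>→q q w we get {q}. So FIRST(<S>) = {q, w}.
FIRST(<L>): from <L>→<S> <L> we get {q, w}; from <L>→<F> w <F> we get {q, w}; from <L>→λ we get {λ}. So FIRST(<L>) = {λ, q, w}.
FIRST(<L> <F> <L>): take FIRST of each symbol in turn, carrying on past any symbol whose FIRST contains λ; result {λ, q, w}.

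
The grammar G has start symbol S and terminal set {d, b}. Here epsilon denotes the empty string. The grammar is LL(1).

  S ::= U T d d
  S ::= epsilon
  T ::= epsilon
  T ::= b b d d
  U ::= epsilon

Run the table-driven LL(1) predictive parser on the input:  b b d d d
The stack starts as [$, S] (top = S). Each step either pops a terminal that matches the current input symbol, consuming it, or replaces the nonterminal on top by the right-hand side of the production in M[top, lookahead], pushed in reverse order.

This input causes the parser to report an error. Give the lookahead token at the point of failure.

step 1: stack=$ S  input=b b d d d $  — expand S ::= U T d d
step 2: stack=$ d d T U  input=b b d d d $  — expand U ::= epsilon
step 3: stack=$ d d T  input=b b d d d $  — expand T ::= b b d d
step 4: stack=$ d d d d b b  input=b b d d d $  — match b
step 5: stack=$ d d d d b  input=b d d d $  — match b
step 6: stack=$ d d d d  input=d d d $  — match d
step 7: stack=$ d d d  input=d d $  — match d
step 8: stack=$ d d  input=d $  — match d
step 9: stack=$ d  input=$  — error: top is terminal d but lookahead is $

$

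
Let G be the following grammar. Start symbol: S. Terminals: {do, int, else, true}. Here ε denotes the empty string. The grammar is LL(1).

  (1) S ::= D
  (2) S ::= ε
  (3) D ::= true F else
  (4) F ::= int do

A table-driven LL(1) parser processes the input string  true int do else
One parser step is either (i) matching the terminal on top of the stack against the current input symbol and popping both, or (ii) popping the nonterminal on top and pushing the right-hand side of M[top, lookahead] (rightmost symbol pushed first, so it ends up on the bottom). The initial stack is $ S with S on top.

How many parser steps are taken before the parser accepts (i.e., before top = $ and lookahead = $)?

step 1: stack=$ S  input=true int do else $  — expand S ::= D
step 2: stack=$ D  input=true int do else $  — expand D ::= true F else
step 3: stack=$ else F true  input=true int do else $  — match true
step 4: stack=$ else F  input=int do else $  — expand F ::= int do
step 5: stack=$ else do int  input=int do else $  — match int
step 6: stack=$ else do  input=do else $  — match do
step 7: stack=$ else  input=else $  — match else
Accept reached after 7 steps.

7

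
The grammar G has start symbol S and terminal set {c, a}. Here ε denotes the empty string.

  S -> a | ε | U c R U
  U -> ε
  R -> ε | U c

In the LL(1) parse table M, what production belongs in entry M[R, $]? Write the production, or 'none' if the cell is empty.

FIRST(U) = {ε}
FIRST(S) = {ε, a, c}  (via U c R U)
FIRST(R) = {ε, c}  (via U c)
FOLLOW(S) includes $ since S is the start symbol.
FOLLOW(S): S appears on no right-hand side. Thus FOLLOW(S) = {$}.
FOLLOW(R): in S->U c R U, R is followed by U with FIRST {ε}; in S->U c R U, the suffix after R is nullable, so FOLLOW(R) ⊇ FOLLOW(S) = {$}. Thus FOLLOW(R) = {$}.
For R -> ε: FIRST(ε) = {ε}, so it goes in M[R, t] for t ∈ {}; since ε ∈ FIRST, also for every t ∈ FOLLOW(R) = {$}.
For R -> U c: FIRST(U c) = {c}, so it goes in M[R, t] for t ∈ {c}.

R -> ε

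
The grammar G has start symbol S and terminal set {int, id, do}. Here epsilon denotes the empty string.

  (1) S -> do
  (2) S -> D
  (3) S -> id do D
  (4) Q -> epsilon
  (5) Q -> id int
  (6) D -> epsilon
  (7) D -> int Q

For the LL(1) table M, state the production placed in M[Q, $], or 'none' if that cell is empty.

Q -> epsilon

FIRST(Q) = {epsilon, id}
FIRST(D) = {epsilon, int}
FIRST(S) = {epsilon, do, id, int}  (via D)
FOLLOW(S) includes $ since S is the start symbol.
FOLLOW(D): in S->D, the suffix after D is empty, so FOLLOW(D) ⊇ FOLLOW(S) = {$}; in S->id do D, the suffix after D is empty, so FOLLOW(D) ⊇ FOLLOW(S) = {$}. Thus FOLLOW(D) = {$}.
FOLLOW(Q): in D->int Q, the suffix after Q is empty, so FOLLOW(Q) ⊇ FOLLOW(D) = {$}. Thus FOLLOW(Q) = {$}.
For Q -> epsilon: FIRST(epsilon) = {epsilon}, so it goes in M[Q, t] for t ∈ {}; since epsilon ∈ FIRST, also for every t ∈ FOLLOW(Q) = {$}.
For Q -> id int: FIRST(id int) = {id}, so it goes in M[Q, t] for t ∈ {id}.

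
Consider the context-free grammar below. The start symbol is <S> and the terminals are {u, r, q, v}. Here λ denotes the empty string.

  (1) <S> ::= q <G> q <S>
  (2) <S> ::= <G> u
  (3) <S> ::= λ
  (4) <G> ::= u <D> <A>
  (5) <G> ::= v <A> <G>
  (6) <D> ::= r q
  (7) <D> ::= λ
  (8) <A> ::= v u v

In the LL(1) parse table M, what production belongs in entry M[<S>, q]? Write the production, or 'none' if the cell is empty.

FIRST(<G>) = {u, v}
FIRST(<D>) = {λ, r}
FIRST(<A>) = {v}
FIRST(<S>) = {λ, q, u, v}  (via <G> u)
FOLLOW(<S>) includes $ since <S> is the start symbol.
FOLLOW(<S>): in <S>::=q <G> q <S>, the suffix after <S> is empty (adds nothing new). Thus FOLLOW(<S>) = {$}.
For <S> ::= q <G> q <S>: FIRST(q <G> q <S>) = {q}, so it goes in M[<S>, t] for t ∈ {q}.
For <S> ::= <G> u: FIRST(<G> u) = {u, v}, so it goes in M[<S>, t] for t ∈ {u, v}.
For <S> ::= λ: FIRST(λ) = {λ}, so it goes in M[<S>, t] for t ∈ {}; since λ ∈ FIRST, also for every t ∈ FOLLOW(<S>) = {$}.

<S> ::= q <G> q <S>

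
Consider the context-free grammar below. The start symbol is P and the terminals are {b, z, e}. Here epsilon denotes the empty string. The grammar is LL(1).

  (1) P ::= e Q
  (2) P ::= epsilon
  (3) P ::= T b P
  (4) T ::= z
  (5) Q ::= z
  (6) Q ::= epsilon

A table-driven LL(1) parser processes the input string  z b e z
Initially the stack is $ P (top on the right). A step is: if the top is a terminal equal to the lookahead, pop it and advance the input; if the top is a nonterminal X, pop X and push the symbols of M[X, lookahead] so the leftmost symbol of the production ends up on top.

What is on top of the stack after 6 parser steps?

     Stack    Input      Action
  1  $ P      z b e z $  expand P ::= T b P
  2  $ P b T  z b e z $  expand T ::= z
  3  $ P b z  z b e z $  match z
  4  $ P b    b e z $    match b
  5  $ P      e z $      expand P ::= e Q
  6  $ Q e    e z $      match e
Stack after step 6: $ Q (top = Q).

Q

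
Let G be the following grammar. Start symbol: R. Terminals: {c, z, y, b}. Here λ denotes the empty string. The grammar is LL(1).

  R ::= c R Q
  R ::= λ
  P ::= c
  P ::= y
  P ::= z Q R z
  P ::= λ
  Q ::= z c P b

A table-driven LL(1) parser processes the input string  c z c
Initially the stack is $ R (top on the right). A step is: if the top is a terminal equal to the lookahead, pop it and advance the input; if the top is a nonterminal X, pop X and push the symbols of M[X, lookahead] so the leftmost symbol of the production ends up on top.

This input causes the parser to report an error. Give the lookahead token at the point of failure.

     Stack      Input    Action
  1  $ R        c z c $  expand R ::= c R Q
  2  $ Q R c    c z c $  match c
  3  $ Q R      z c $    expand R ::= λ
  4  $ Q        z c $    expand Q ::= z c P b
  5  $ b P c z  z c $    match z
  6  $ b P c    c $      match c
  7  $ b P      $        error: M[P, $] is empty

$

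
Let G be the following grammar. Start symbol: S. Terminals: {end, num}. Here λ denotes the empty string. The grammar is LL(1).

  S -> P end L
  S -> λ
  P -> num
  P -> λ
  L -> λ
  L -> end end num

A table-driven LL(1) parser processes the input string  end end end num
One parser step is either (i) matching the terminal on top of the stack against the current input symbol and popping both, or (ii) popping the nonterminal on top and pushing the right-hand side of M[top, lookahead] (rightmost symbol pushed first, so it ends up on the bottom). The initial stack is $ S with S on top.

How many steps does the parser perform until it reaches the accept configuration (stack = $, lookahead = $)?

step 1: stack=$ S  input=end end end num $  — expand S -> P end L
step 2: stack=$ L end P  input=end end end num $  — expand P -> λ
step 3: stack=$ L end  input=end end end num $  — match end
step 4: stack=$ L  input=end end num $  — expand L -> end end num
step 5: stack=$ num end end  input=end end num $  — match end
step 6: stack=$ num end  input=end num $  — match end
step 7: stack=$ num  input=num $  — match num
Accept reached after 7 steps.

7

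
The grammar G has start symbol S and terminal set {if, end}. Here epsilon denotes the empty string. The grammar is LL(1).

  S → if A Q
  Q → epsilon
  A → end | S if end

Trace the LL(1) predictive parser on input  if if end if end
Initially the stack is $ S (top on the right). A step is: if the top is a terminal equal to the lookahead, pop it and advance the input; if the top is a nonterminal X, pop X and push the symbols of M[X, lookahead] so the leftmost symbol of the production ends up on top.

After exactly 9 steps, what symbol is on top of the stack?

end

     Stack              Input               Action
  1  $ S                if if end if end $  expand S → if A Q
  2  $ Q A if           if if end if end $  match if
  3  $ Q A              if end if end $     expand A → S if end
  4  $ Q end if S       if end if end $     expand S → if A Q
  5  $ Q end if Q A if  if end if end $     match if
  6  $ Q end if Q A     end if end $        expand A → end
  7  $ Q end if Q end   end if end $        match end
  8  $ Q end if Q       if end $            expand Q → epsilon
  9  $ Q end if         if end $            match if
Stack after step 9: $ Q end (top = end).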